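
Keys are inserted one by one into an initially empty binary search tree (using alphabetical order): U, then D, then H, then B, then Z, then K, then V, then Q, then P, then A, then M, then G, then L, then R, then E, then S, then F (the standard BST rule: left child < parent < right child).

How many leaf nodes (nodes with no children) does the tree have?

U: root
D: left child of U (depth 1)
H: right child of D (depth 2)
B: left child of D (depth 2)
Z: right child of U (depth 1)
K: right child of H (depth 3)
V: left child of Z (depth 2)
Q: right child of K (depth 4)
P: left child of Q (depth 5)
A: left child of B (depth 3)
M: left child of P (depth 6)
G: left child of H (depth 3)
L: left child of M (depth 7)
R: right child of Q (depth 5)
E: left child of G (depth 4)
S: right child of R (depth 6)
F: right child of E (depth 5)

Leaves: A, F, L, S, V — 5 in total.

5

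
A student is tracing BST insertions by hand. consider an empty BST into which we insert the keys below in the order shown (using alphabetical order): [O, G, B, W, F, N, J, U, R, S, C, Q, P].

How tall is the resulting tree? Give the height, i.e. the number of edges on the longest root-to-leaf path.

Insert O: tree is empty, so O becomes the root.
Insert G: G < O → go left. Place as left child of O.
Insert B: B < O → go left; B < G → go left. Place as left child of G.
Insert W: W > O → go right. Place as right child of O.
Insert F: F < O → go left; F < G → go left; F > B → go right. Place as right child of B.
Insert N: N < O → go left; N > G → go right. Place as right child of G.
Insert J: J < O → go left; J > G → go right; J < N → go left. Place as left child of N.
Insert U: U > O → go right; U < W → go left. Place as left child of W.
Insert R: R > O → go right; R < W → go left; R < U → go left. Place as left child of U.
Insert S: S > O → go right; S < W → go left; S < U → go left; S > R → go right. Place as right child of R.
Insert C: C < O → go left; C < G → go left; C > B → go right; C < F → go left. Place as left child of F.
Insert Q: Q > O → go right; Q < W → go left; Q < U → go left; Q < R → go left. Place as left child of R.
Insert P: P > O → go right; P < W → go left; P < U → go left; P < R → go left; P < Q → go left. Place as left child of Q.

The deepest node is P at depth 5.

5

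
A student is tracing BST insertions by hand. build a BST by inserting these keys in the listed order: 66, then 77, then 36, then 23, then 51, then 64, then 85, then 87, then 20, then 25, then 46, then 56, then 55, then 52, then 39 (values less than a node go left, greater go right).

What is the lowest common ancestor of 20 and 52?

Insert 66: tree is empty, so 66 becomes the root.
Insert 77: 77 > 66 → go right. Place as right child of 66.
Insert 36: 36 < 66 → go left. Place as left child of 66.
Insert 23: 23 < 66 → go left; 23 < 36 → go left. Place as left child of 36.
Insert 51: 51 < 66 → go left; 51 > 36 → go right. Place as right child of 36.
Insert 64: 64 < 66 → go left; 64 > 36 → go right; 64 > 51 → go right. Place as right child of 51.
Insert 85: 85 > 66 → go right; 85 > 77 → go right. Place as right child of 77.
Insert 87: 87 > 66 → go right; 87 > 77 → go right; 87 > 85 → go right. Place as right child of 85.
Insert 20: 20 < 66 → go left; 20 < 36 → go left; 20 < 23 → go left. Place as left child of 23.
Insert 25: 25 < 66 → go left; 25 < 36 → go left; 25 > 23 → go right. Place as right child of 23.
Insert 46: 46 < 66 → go left; 46 > 36 → go right; 46 < 51 → go left. Place as left child of 51.
Insert 56: 56 < 66 → go left; 56 > 36 → go right; 56 > 51 → go right; 56 < 64 → go left. Place as left child of 64.
Insert 55: 55 < 66 → go left; 55 > 36 → go right; 55 > 51 → go right; 55 < 64 → go left; 55 < 56 → go left. Place as left child of 56.
Insert 52: 52 < 66 → go left; 52 > 36 → go right; 52 > 51 → go right; 52 < 64 → go left; 52 < 56 → go left; 52 < 55 → go left. Place as left child of 55.
Insert 39: 39 < 66 → go left; 39 > 36 → go right; 39 < 51 → go left; 39 < 46 → go left. Place as left child of 46.

Path to 20: 66 → 36 → 23 → 20
Path to 52: 66 → 36 → 51 → 64 → 56 → 55 → 52
The paths share a prefix ending at 36, then split left and right.

36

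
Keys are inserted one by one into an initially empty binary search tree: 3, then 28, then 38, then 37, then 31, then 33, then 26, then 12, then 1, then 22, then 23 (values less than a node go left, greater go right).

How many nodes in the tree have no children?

3: root
28: right child of 3 (depth 1)
38: right child of 28 (depth 2)
37: left child of 38 (depth 3)
31: left child of 37 (depth 4)
33: right child of 31 (depth 5)
26: left child of 28 (depth 2)
12: left child of 26 (depth 3)
1: left child of 3 (depth 1)
22: right child of 12 (depth 4)
23: right child of 22 (depth 5)

Leaves: 1, 23, 33 — 3 in total.

3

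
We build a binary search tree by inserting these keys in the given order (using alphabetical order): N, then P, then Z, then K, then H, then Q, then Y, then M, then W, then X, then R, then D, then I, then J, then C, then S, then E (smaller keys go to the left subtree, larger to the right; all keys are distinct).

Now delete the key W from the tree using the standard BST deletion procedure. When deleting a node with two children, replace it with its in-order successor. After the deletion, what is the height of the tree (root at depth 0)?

N: root
P: right child of N (depth 1)
Z: right child of P (depth 2)
K: left child of N (depth 1)
H: left child of K (depth 2)
Q: left child of Z (depth 3)
Y: right child of Q (depth 4)
M: right child of K (depth 2)
W: left child of Y (depth 5)
X: right child of W (depth 6)
R: left child of W (depth 6)
D: left child of H (depth 3)
I: right child of H (depth 3)
J: right child of I (depth 4)
C: left child of D (depth 4)
S: right child of R (depth 7)
E: right child of D (depth 4)

Delete W (two children — replace with in-order successor).
After deletion, deepest node is S at depth 7.

7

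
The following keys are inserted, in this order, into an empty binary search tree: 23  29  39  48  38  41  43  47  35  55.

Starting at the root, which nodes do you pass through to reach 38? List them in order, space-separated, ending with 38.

Insert 23: tree is empty, so 23 becomes the root.
Insert 29: 29 > 23 → go right. Place as right child of 23.
Insert 39: 39 > 23 → go right; 39 > 29 → go right. Place as right child of 29.
Insert 48: 48 > 23 → go right; 48 > 29 → go right; 48 > 39 → go right. Place as right child of 39.
Insert 38: 38 > 23 → go right; 38 > 29 → go right; 38 < 39 → go left. Place as left child of 39.
Insert 41: 41 > 23 → go right; 41 > 29 → go right; 41 > 39 → go right; 41 < 48 → go left. Place as left child of 48.
Insert 43: 43 > 23 → go right; 43 > 29 → go right; 43 > 39 → go right; 43 < 48 → go left; 43 > 41 → go right. Place as right child of 41.
Insert 47: 47 > 23 → go right; 47 > 29 → go right; 47 > 39 → go right; 47 < 48 → go left; 47 > 41 → go right; 47 > 43 → go right. Place as right child of 43.
Insert 35: 35 > 23 → go right; 35 > 29 → go right; 35 < 39 → go left; 35 < 38 → go left. Place as left child of 38.
Insert 55: 55 > 23 → go right; 55 > 29 → go right; 55 > 39 → go right; 55 > 48 → go right. Place as right child of 48.

23 29 39 38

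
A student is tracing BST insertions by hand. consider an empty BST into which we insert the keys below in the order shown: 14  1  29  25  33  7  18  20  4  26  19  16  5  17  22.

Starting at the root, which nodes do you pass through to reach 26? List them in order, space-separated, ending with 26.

14 29 25 26

Insert 14: tree is empty, so 14 becomes the root.
Insert 1: 1 < 14 → go left. Place as left child of 14.
Insert 29: 29 > 14 → go right. Place as right child of 14.
Insert 25: 25 > 14 → go right; 25 < 29 → go left. Place as left child of 29.
Insert 33: 33 > 14 → go right; 33 > 29 → go right. Place as right child of 29.
Insert 7: 7 < 14 → go left; 7 > 1 → go right. Place as right child of 1.
Insert 18: 18 > 14 → go right; 18 < 29 → go left; 18 < 25 → go left. Place as left child of 25.
Insert 20: 20 > 14 → go right; 20 < 29 → go left; 20 < 25 → go left; 20 > 18 → go right. Place as right child of 18.
Insert 4: 4 < 14 → go left; 4 > 1 → go right; 4 < 7 → go left. Place as left child of 7.
Insert 26: 26 > 14 → go right; 26 < 29 → go left; 26 > 25 → go right. Place as right child of 25.
Insert 19: 19 > 14 → go right; 19 < 29 → go left; 19 < 25 → go left; 19 > 18 → go right; 19 < 20 → go left. Place as left child of 20.
Insert 16: 16 > 14 → go right; 16 < 29 → go left; 16 < 25 → go left; 16 < 18 → go left. Place as left child of 18.
Insert 5: 5 < 14 → go left; 5 > 1 → go right; 5 < 7 → go left; 5 > 4 → go right. Place as right child of 4.
Insert 17: 17 > 14 → go right; 17 < 29 → go left; 17 < 25 → go left; 17 < 18 → go left; 17 > 16 → go right. Place as right child of 16.
Insert 22: 22 > 14 → go right; 22 < 29 → go left; 22 < 25 → go left; 22 > 18 → go right; 22 > 20 → go right. Place as right child of 20.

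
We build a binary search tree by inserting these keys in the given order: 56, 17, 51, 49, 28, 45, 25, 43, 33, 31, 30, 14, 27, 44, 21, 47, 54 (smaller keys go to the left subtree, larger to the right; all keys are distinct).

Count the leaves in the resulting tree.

7

56: root
17: left child of 56 (depth 1)
51: right child of 17 (depth 2)
49: left child of 51 (depth 3)
28: left child of 49 (depth 4)
45: right child of 28 (depth 5)
25: left child of 28 (depth 5)
43: left child of 45 (depth 6)
33: left child of 43 (depth 7)
31: left child of 33 (depth 8)
30: left child of 31 (depth 9)
14: left child of 17 (depth 2)
27: right child of 25 (depth 6)
44: right child of 43 (depth 7)
21: left child of 25 (depth 6)
47: right child of 45 (depth 6)
54: right child of 51 (depth 3)

Leaves: 14, 21, 27, 30, 44, 47, 54 — 7 in total.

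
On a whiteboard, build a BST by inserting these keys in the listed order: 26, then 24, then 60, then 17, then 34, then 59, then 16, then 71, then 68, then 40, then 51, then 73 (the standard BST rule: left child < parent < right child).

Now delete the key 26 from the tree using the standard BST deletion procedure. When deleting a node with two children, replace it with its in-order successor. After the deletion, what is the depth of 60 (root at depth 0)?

26: root
24: left child of 26 (depth 1)
60: right child of 26 (depth 1)
17: left child of 24 (depth 2)
34: left child of 60 (depth 2)
59: right child of 34 (depth 3)
16: left child of 17 (depth 3)
71: right child of 60 (depth 2)
68: left child of 71 (depth 3)
40: left child of 59 (depth 4)
51: right child of 40 (depth 5)
73: right child of 71 (depth 3)

Delete 26 (two children — replace with in-order successor).
After deletion, path to 60: 34 → 60.

1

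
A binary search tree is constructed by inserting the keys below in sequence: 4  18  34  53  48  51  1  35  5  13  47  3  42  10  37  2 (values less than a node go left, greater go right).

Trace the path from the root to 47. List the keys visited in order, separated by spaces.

4 18 34 53 48 35 47

Insert 4: tree is empty, so 4 becomes the root.
Insert 18: 18 > 4 → go right. Place as right child of 4.
Insert 34: 34 > 4 → go right; 34 > 18 → go right. Place as right child of 18.
Insert 53: 53 > 4 → go right; 53 > 18 → go right; 53 > 34 → go right. Place as right child of 34.
Insert 48: 48 > 4 → go right; 48 > 18 → go right; 48 > 34 → go right; 48 < 53 → go left. Place as left child of 53.
Insert 51: 51 > 4 → go right; 51 > 18 → go right; 51 > 34 → go right; 51 < 53 → go left; 51 > 48 → go right. Place as right child of 48.
Insert 1: 1 < 4 → go left. Place as left child of 4.
Insert 35: 35 > 4 → go right; 35 > 18 → go right; 35 > 34 → go right; 35 < 53 → go left; 35 < 48 → go left. Place as left child of 48.
Insert 5: 5 > 4 → go right; 5 < 18 → go left. Place as left child of 18.
Insert 13: 13 > 4 → go right; 13 < 18 → go left; 13 > 5 → go right. Place as right child of 5.
Insert 47: 47 > 4 → go right; 47 > 18 → go right; 47 > 34 → go right; 47 < 53 → go left; 47 < 48 → go left; 47 > 35 → go right. Place as right child of 35.
Insert 3: 3 < 4 → go left; 3 > 1 → go right. Place as right child of 1.
Insert 42: 42 > 4 → go right; 42 > 18 → go right; 42 > 34 → go right; 42 < 53 → go left; 42 < 48 → go left; 42 > 35 → go right; 42 < 47 → go left. Place as left child of 47.
Insert 10: 10 > 4 → go right; 10 < 18 → go left; 10 > 5 → go right; 10 < 13 → go left. Place as left child of 13.
Insert 37: 37 > 4 → go right; 37 > 18 → go right; 37 > 34 → go right; 37 < 53 → go left; 37 < 48 → go left; 37 > 35 → go right; 37 < 47 → go left; 37 < 42 → go left. Place as left child of 42.
Insert 2: 2 < 4 → go left; 2 > 1 → go right; 2 < 3 → go left. Place as left child of 3.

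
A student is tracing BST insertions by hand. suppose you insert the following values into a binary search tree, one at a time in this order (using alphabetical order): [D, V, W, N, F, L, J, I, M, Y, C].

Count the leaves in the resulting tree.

Resulting structure (node: left, right):
  D: L=C, R=V
  V: L=N, R=W
  W: L=–, R=Y
  N: L=F, R=–
  F: L=–, R=L
  L: L=J, R=M
  J: L=I, R=–
  I: L=–, R=–
  M: L=–, R=–
  Y: L=–, R=–
  C: L=–, R=–

Leaves: C, I, M, Y — 4 in total.

4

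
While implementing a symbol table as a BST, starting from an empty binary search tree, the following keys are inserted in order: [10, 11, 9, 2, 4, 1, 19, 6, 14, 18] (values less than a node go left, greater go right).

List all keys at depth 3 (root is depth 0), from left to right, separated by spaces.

10: root
11: right child of 10 (depth 1)
9: left child of 10 (depth 1)
2: left child of 9 (depth 2)
4: right child of 2 (depth 3)
1: left child of 2 (depth 3)
19: right child of 11 (depth 2)
6: right child of 4 (depth 4)
14: left child of 19 (depth 3)
18: right child of 14 (depth 4)

1 4 14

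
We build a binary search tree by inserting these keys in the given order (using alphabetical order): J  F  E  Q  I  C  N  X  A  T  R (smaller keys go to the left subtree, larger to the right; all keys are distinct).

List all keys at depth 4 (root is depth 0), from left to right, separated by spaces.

A R

Insert J: tree is empty, so J becomes the root.
Insert F: F < J → go left. Place as left child of J.
Insert E: E < J → go left; E < F → go left. Place as left child of F.
Insert Q: Q > J → go right. Place as right child of J.
Insert I: I < J → go left; I > F → go right. Place as right child of F.
Insert C: C < J → go left; C < F → go left; C < E → go left. Place as left child of E.
Insert N: N > J → go right; N < Q → go left. Place as left child of Q.
Insert X: X > J → go right; X > Q → go right. Place as right child of Q.
Insert A: A < J → go left; A < F → go left; A < E → go left; A < C → go left. Place as left child of C.
Insert T: T > J → go right; T > Q → go right; T < X → go left. Place as left child of X.
Insert R: R > J → go right; R > Q → go right; R < X → go left; R < T → go left. Place as left child of T.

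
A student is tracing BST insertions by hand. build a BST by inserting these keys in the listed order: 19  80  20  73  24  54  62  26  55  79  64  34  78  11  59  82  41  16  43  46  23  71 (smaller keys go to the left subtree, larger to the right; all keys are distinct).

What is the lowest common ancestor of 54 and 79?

73

Resulting structure (node: left, right):
  19: L=11, R=80
  80: L=20, R=82
  20: L=–, R=73
  73: L=24, R=79
  24: L=23, R=54
  54: L=26, R=62
  62: L=55, R=64
  26: L=–, R=34
  55: L=–, R=59
  79: L=78, R=–
  64: L=–, R=71
  34: L=–, R=41
  78: L=–, R=–
  11: L=–, R=16
  59: L=–, R=–
  82: L=–, R=–
  41: L=–, R=43
  16: L=–, R=–
  43: L=–, R=46
  46: L=–, R=–
  23: L=–, R=–
  71: L=–, R=–

Path to 54: 19 → 80 → 20 → 73 → 24 → 54
Path to 79: 19 → 80 → 20 → 73 → 79
The paths share a prefix ending at 73, then split left and right.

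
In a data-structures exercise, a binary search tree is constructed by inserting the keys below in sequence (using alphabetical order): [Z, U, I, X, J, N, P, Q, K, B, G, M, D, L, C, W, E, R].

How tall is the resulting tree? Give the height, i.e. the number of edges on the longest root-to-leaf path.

7

Resulting structure (node: left, right):
  Z: L=U, R=–
  U: L=I, R=X
  I: L=B, R=J
  X: L=W, R=–
  J: L=–, R=N
  N: L=K, R=P
  P: L=–, R=Q
  Q: L=–, R=R
  K: L=–, R=M
  B: L=–, R=G
  G: L=D, R=–
  M: L=L, R=–
  D: L=C, R=E
  L: L=–, R=–
  C: L=–, R=–
  W: L=–, R=–
  E: L=–, R=–
  R: L=–, R=–

The deepest node is L at depth 7.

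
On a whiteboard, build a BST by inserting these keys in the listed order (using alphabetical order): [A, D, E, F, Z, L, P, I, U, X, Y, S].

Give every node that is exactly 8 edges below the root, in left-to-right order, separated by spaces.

S X

Insert A: tree is empty, so A becomes the root.
Insert D: D > A → go right. Place as right child of A.
Insert E: E > A → go right; E > D → go right. Place as right child of D.
Insert F: F > A → go right; F > D → go right; F > E → go right. Place as right child of E.
Insert Z: Z > A → go right; Z > D → go right; Z > E → go right; Z > F → go right. Place as right child of F.
Insert L: L > A → go right; L > D → go right; L > E → go right; L > F → go right; L < Z → go left. Place as left child of Z.
Insert P: P > A → go right; P > D → go right; P > E → go right; P > F → go right; P < Z → go left; P > L → go right. Place as right child of L.
Insert I: I > A → go right; I > D → go right; I > E → go right; I > F → go right; I < Z → go left; I < L → go left. Place as left child of L.
Insert U: U > A → go right; U > D → go right; U > E → go right; U > F → go right; U < Z → go left; U > L → go right; U > P → go right. Place as right child of P.
Insert X: X > A → go right; X > D → go right; X > E → go right; X > F → go right; X < Z → go left; X > L → go right; X > P → go right; X > U → go right. Place as right child of U.
Insert Y: Y > A → go right; Y > D → go right; Y > E → go right; Y > F → go right; Y < Z → go left; Y > L → go right; Y > P → go right; Y > U → go right; Y > X → go right. Place as right child of X.
Insert S: S > A → go right; S > D → go right; S > E → go right; S > F → go right; S < Z → go left; S > L → go right; S > P → go right; S < U → go left. Place as left child of U.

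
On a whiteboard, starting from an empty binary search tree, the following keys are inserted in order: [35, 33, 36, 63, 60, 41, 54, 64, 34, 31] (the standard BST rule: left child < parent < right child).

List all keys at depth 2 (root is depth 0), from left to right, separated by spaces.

31 34 63

Insert 35: tree is empty, so 35 becomes the root.
Insert 33: 33 < 35 → go left. Place as left child of 35.
Insert 36: 36 > 35 → go right. Place as right child of 35.
Insert 63: 63 > 35 → go right; 63 > 36 → go right. Place as right child of 36.
Insert 60: 60 > 35 → go right; 60 > 36 → go right; 60 < 63 → go left. Place as left child of 63.
Insert 41: 41 > 35 → go right; 41 > 36 → go right; 41 < 63 → go left; 41 < 60 → go left. Place as left child of 60.
Insert 54: 54 > 35 → go right; 54 > 36 → go right; 54 < 63 → go left; 54 < 60 → go left; 54 > 41 → go right. Place as right child of 41.
Insert 64: 64 > 35 → go right; 64 > 36 → go right; 64 > 63 → go right. Place as right child of 63.
Insert 34: 34 < 35 → go left; 34 > 33 → go right. Place as right child of 33.
Insert 31: 31 < 35 → go left; 31 < 33 → go left. Place as left child of 33.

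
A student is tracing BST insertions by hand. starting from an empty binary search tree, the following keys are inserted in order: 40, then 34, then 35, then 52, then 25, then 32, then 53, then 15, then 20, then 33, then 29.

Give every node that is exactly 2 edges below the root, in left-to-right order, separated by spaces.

Insert 40: tree is empty, so 40 becomes the root.
Insert 34: 34 < 40 → go left. Place as left child of 40.
Insert 35: 35 < 40 → go left; 35 > 34 → go right. Place as right child of 34.
Insert 52: 52 > 40 → go right. Place as right child of 40.
Insert 25: 25 < 40 → go left; 25 < 34 → go left. Place as left child of 34.
Insert 32: 32 < 40 → go left; 32 < 34 → go left; 32 > 25 → go right. Place as right child of 25.
Insert 53: 53 > 40 → go right; 53 > 52 → go right. Place as right child of 52.
Insert 15: 15 < 40 → go left; 15 < 34 → go left; 15 < 25 → go left. Place as left child of 25.
Insert 20: 20 < 40 → go left; 20 < 34 → go left; 20 < 25 → go left; 20 > 15 → go right. Place as right child of 15.
Insert 33: 33 < 40 → go left; 33 < 34 → go left; 33 > 25 → go right; 33 > 32 → go right. Place as right child of 32.
Insert 29: 29 < 40 → go left; 29 < 34 → go left; 29 > 25 → go right; 29 < 32 → go left. Place as left child of 32.

25 35 53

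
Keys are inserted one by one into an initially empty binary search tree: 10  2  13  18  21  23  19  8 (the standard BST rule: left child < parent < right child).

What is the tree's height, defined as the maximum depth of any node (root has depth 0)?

Insert 10: tree is empty, so 10 becomes the root.
Insert 2: 2 < 10 → go left. Place as left child of 10.
Insert 13: 13 > 10 → go right. Place as right child of 10.
Insert 18: 18 > 10 → go right; 18 > 13 → go right. Place as right child of 13.
Insert 21: 21 > 10 → go right; 21 > 13 → go right; 21 > 18 → go right. Place as right child of 18.
Insert 23: 23 > 10 → go right; 23 > 13 → go right; 23 > 18 → go right; 23 > 21 → go right. Place as right child of 21.
Insert 19: 19 > 10 → go right; 19 > 13 → go right; 19 > 18 → go right; 19 < 21 → go left. Place as left child of 21.
Insert 8: 8 < 10 → go left; 8 > 2 → go right. Place as right child of 2.

The deepest node is 23 at depth 4.

4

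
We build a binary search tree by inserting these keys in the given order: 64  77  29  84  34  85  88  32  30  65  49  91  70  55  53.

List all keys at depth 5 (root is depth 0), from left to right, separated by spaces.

Insert 64: tree is empty, so 64 becomes the root.
Insert 77: 77 > 64 → go right. Place as right child of 64.
Insert 29: 29 < 64 → go left. Place as left child of 64.
Insert 84: 84 > 64 → go right; 84 > 77 → go right. Place as right child of 77.
Insert 34: 34 < 64 → go left; 34 > 29 → go right. Place as right child of 29.
Insert 85: 85 > 64 → go right; 85 > 77 → go right; 85 > 84 → go right. Place as right child of 84.
Insert 88: 88 > 64 → go right; 88 > 77 → go right; 88 > 84 → go right; 88 > 85 → go right. Place as right child of 85.
Insert 32: 32 < 64 → go left; 32 > 29 → go right; 32 < 34 → go left. Place as left child of 34.
Insert 30: 30 < 64 → go left; 30 > 29 → go right; 30 < 34 → go left; 30 < 32 → go left. Place as left child of 32.
Insert 65: 65 > 64 → go right; 65 < 77 → go left. Place as left child of 77.
Insert 49: 49 < 64 → go left; 49 > 29 → go right; 49 > 34 → go right. Place as right child of 34.
Insert 91: 91 > 64 → go right; 91 > 77 → go right; 91 > 84 → go right; 91 > 85 → go right; 91 > 88 → go right. Place as right child of 88.
Insert 70: 70 > 64 → go right; 70 < 77 → go left; 70 > 65 → go right. Place as right child of 65.
Insert 55: 55 < 64 → go left; 55 > 29 → go right; 55 > 34 → go right; 55 > 49 → go right. Place as right child of 49.
Insert 53: 53 < 64 → go left; 53 > 29 → go right; 53 > 34 → go right; 53 > 49 → go right; 53 < 55 → go left. Place as left child of 55.

53 91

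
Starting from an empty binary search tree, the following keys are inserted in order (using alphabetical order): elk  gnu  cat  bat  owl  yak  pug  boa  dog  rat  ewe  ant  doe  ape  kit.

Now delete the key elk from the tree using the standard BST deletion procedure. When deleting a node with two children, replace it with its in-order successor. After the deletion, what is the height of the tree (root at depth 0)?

5

Insert elk: tree is empty, so elk becomes the root.
Insert gnu: gnu > elk → go right. Place as right child of elk.
Insert cat: cat < elk → go left. Place as left child of elk.
Insert bat: bat < elk → go left; bat < cat → go left. Place as left child of cat.
Insert owl: owl > elk → go right; owl > gnu → go right. Place as right child of gnu.
Insert yak: yak > elk → go right; yak > gnu → go right; yak > owl → go right. Place as right child of owl.
Insert pug: pug > elk → go right; pug > gnu → go right; pug > owl → go right; pug < yak → go left. Place as left child of yak.
Insert boa: boa < elk → go left; boa < cat → go left; boa > bat → go right. Place as right child of bat.
Insert dog: dog < elk → go left; dog > cat → go right. Place as right child of cat.
Insert rat: rat > elk → go right; rat > gnu → go right; rat > owl → go right; rat < yak → go left; rat > pug → go right. Place as right child of pug.
Insert ewe: ewe > elk → go right; ewe < gnu → go left. Place as left child of gnu.
Insert ant: ant < elk → go left; ant < cat → go left; ant < bat → go left. Place as left child of bat.
Insert doe: doe < elk → go left; doe > cat → go right; doe < dog → go left. Place as left child of dog.
Insert ape: ape < elk → go left; ape < cat → go left; ape < bat → go left; ape > ant → go right. Place as right child of ant.
Insert kit: kit > elk → go right; kit > gnu → go right; kit < owl → go left. Place as left child of owl.

Delete elk (two children — replace with in-order successor).
After deletion, deepest node is rat at depth 5.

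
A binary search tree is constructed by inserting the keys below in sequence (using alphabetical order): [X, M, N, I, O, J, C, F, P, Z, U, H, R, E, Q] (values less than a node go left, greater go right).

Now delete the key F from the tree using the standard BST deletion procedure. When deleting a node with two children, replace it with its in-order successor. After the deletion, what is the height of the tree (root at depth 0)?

7

Insert X: tree is empty, so X becomes the root.
Insert M: M < X → go left. Place as left child of X.
Insert N: N < X → go left; N > M → go right. Place as right child of M.
Insert I: I < X → go left; I < M → go left. Place as left child of M.
Insert O: O < X → go left; O > M → go right; O > N → go right. Place as right child of N.
Insert J: J < X → go left; J < M → go left; J > I → go right. Place as right child of I.
Insert C: C < X → go left; C < M → go left; C < I → go left. Place as left child of I.
Insert F: F < X → go left; F < M → go left; F < I → go left; F > C → go right. Place as right child of C.
Insert P: P < X → go left; P > M → go right; P > N → go right; P > O → go right. Place as right child of O.
Insert Z: Z > X → go right. Place as right child of X.
Insert U: U < X → go left; U > M → go right; U > N → go right; U > O → go right; U > P → go right. Place as right child of P.
Insert H: H < X → go left; H < M → go left; H < I → go left; H > C → go right; H > F → go right. Place as right child of F.
Insert R: R < X → go left; R > M → go right; R > N → go right; R > O → go right; R > P → go right; R < U → go left. Place as left child of U.
Insert E: E < X → go left; E < M → go left; E < I → go left; E > C → go right; E < F → go left. Place as left child of F.
Insert Q: Q < X → go left; Q > M → go right; Q > N → go right; Q > O → go right; Q > P → go right; Q < U → go left; Q < R → go left. Place as left child of R.

Delete F (two children — replace with in-order successor).
After deletion, deepest node is Q at depth 7.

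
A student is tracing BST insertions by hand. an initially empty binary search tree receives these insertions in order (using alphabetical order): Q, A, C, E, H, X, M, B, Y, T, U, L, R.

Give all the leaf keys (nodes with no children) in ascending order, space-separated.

B L R U Y

Insert Q: tree is empty, so Q becomes the root.
Insert A: A < Q → go left. Place as left child of Q.
Insert C: C < Q → go left; C > A → go right. Place as right child of A.
Insert E: E < Q → go left; E > A → go right; E > C → go right. Place as right child of C.
Insert H: H < Q → go left; H > A → go right; H > C → go right; H > E → go right. Place as right child of E.
Insert X: X > Q → go right. Place as right child of Q.
Insert M: M < Q → go left; M > A → go right; M > C → go right; M > E → go right; M > H → go right. Place as right child of H.
Insert B: B < Q → go left; B > A → go right; B < C → go left. Place as left child of C.
Insert Y: Y > Q → go right; Y > X → go right. Place as right child of X.
Insert T: T > Q → go right; T < X → go left. Place as left child of X.
Insert U: U > Q → go right; U < X → go left; U > T → go right. Place as right child of T.
Insert L: L < Q → go left; L > A → go right; L > C → go right; L > E → go right; L > H → go right; L < M → go left. Place as left child of M.
Insert R: R > Q → go right; R < X → go left; R < T → go left. Place as left child of T.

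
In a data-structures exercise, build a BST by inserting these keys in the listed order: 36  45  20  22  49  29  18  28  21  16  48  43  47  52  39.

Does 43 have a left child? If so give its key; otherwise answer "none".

Resulting structure (node: left, right):
  36: L=20, R=45
  45: L=43, R=49
  20: L=18, R=22
  22: L=21, R=29
  49: L=48, R=52
  29: L=28, R=–
  18: L=16, R=–
  28: L=–, R=–
  21: L=–, R=–
  16: L=–, R=–
  48: L=47, R=–
  43: L=39, R=–
  47: L=–, R=–
  52: L=–, R=–
  39: L=–, R=–

39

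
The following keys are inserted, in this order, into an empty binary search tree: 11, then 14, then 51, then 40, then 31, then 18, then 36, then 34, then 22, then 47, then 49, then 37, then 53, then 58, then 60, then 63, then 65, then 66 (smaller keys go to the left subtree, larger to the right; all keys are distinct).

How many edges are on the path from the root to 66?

8

Resulting structure (node: left, right):
  11: L=–, R=14
  14: L=–, R=51
  51: L=40, R=53
  40: L=31, R=47
  31: L=18, R=36
  18: L=–, R=22
  36: L=34, R=37
  34: L=–, R=–
  22: L=–, R=–
  47: L=–, R=49
  49: L=–, R=–
  37: L=–, R=–
  53: L=–, R=58
  58: L=–, R=60
  60: L=–, R=63
  63: L=–, R=65
  65: L=–, R=66
  66: L=–, R=–

Path to 66: 11 → 14 → 51 → 53 → 58 → 60 → 63 → 65 → 66, which is 8 edges.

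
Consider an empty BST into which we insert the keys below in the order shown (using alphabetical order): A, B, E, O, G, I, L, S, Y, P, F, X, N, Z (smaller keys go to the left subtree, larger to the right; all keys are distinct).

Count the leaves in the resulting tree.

5

Insert A: tree is empty, so A becomes the root.
Insert B: B > A → go right. Place as right child of A.
Insert E: E > A → go right; E > B → go right. Place as right child of B.
Insert O: O > A → go right; O > B → go right; O > E → go right. Place as right child of E.
Insert G: G > A → go right; G > B → go right; G > E → go right; G < O → go left. Place as left child of O.
Insert I: I > A → go right; I > B → go right; I > E → go right; I < O → go left; I > G → go right. Place as right child of G.
Insert L: L > A → go right; L > B → go right; L > E → go right; L < O → go left; L > G → go right; L > I → go right. Place as right child of I.
Insert S: S > A → go right; S > B → go right; S > E → go right; S > O → go right. Place as right child of O.
Insert Y: Y > A → go right; Y > B → go right; Y > E → go right; Y > O → go right; Y > S → go right. Place as right child of S.
Insert P: P > A → go right; P > B → go right; P > E → go right; P > O → go right; P < S → go left. Place as left child of S.
Insert F: F > A → go right; F > B → go right; F > E → go right; F < O → go left; F < G → go left. Place as left child of G.
Insert X: X > A → go right; X > B → go right; X > E → go right; X > O → go right; X > S → go right; X < Y → go left. Place as left child of Y.
Insert N: N > A → go right; N > B → go right; N > E → go right; N < O → go left; N > G → go right; N > I → go right; N > L → go right. Place as right child of L.
Insert Z: Z > A → go right; Z > B → go right; Z > E → go right; Z > O → go right; Z > S → go right; Z > Y → go right. Place as right child of Y.

Leaves: F, N, P, X, Z — 5 in total.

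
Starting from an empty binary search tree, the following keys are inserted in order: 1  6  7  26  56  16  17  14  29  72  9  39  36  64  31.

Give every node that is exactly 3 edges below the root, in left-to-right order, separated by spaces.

1: root
6: right child of 1 (depth 1)
7: right child of 6 (depth 2)
26: right child of 7 (depth 3)
56: right child of 26 (depth 4)
16: left child of 26 (depth 4)
17: right child of 16 (depth 5)
14: left child of 16 (depth 5)
29: left child of 56 (depth 5)
72: right child of 56 (depth 5)
9: left child of 14 (depth 6)
39: right child of 29 (depth 6)
36: left child of 39 (depth 7)
64: left child of 72 (depth 6)
31: left child of 36 (depth 8)

26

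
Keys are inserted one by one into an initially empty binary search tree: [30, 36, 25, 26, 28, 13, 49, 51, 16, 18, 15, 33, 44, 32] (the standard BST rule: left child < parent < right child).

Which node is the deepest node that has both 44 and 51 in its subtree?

Insert 30: tree is empty, so 30 becomes the root.
Insert 36: 36 > 30 → go right. Place as right child of 30.
Insert 25: 25 < 30 → go left. Place as left child of 30.
Insert 26: 26 < 30 → go left; 26 > 25 → go right. Place as right child of 25.
Insert 28: 28 < 30 → go left; 28 > 25 → go right; 28 > 26 → go right. Place as right child of 26.
Insert 13: 13 < 30 → go left; 13 < 25 → go left. Place as left child of 25.
Insert 49: 49 > 30 → go right; 49 > 36 → go right. Place as right child of 36.
Insert 51: 51 > 30 → go right; 51 > 36 → go right; 51 > 49 → go right. Place as right child of 49.
Insert 16: 16 < 30 → go left; 16 < 25 → go left; 16 > 13 → go right. Place as right child of 13.
Insert 18: 18 < 30 → go left; 18 < 25 → go left; 18 > 13 → go right; 18 > 16 → go right. Place as right child of 16.
Insert 15: 15 < 30 → go left; 15 < 25 → go left; 15 > 13 → go right; 15 < 16 → go left. Place as left child of 16.
Insert 33: 33 > 30 → go right; 33 < 36 → go left. Place as left child of 36.
Insert 44: 44 > 30 → go right; 44 > 36 → go right; 44 < 49 → go left. Place as left child of 49.
Insert 32: 32 > 30 → go right; 32 < 36 → go left; 32 < 33 → go left. Place as left child of 33.

Path to 44: 30 → 36 → 49 → 44
Path to 51: 30 → 36 → 49 → 51
The paths share a prefix ending at 49, then split left and right.

49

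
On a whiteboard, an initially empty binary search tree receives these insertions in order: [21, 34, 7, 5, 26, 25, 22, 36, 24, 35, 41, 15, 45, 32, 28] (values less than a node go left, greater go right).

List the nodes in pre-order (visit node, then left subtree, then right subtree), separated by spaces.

21 7 5 15 34 26 25 22 24 32 28 36 35 41 45

Insert 21: tree is empty, so 21 becomes the root.
Insert 34: 34 > 21 → go right. Place as right child of 21.
Insert 7: 7 < 21 → go left. Place as left child of 21.
Insert 5: 5 < 21 → go left; 5 < 7 → go left. Place as left child of 7.
Insert 26: 26 > 21 → go right; 26 < 34 → go left. Place as left child of 34.
Insert 25: 25 > 21 → go right; 25 < 34 → go left; 25 < 26 → go left. Place as left child of 26.
Insert 22: 22 > 21 → go right; 22 < 34 → go left; 22 < 26 → go left; 22 < 25 → go left. Place as left child of 25.
Insert 36: 36 > 21 → go right; 36 > 34 → go right. Place as right child of 34.
Insert 24: 24 > 21 → go right; 24 < 34 → go left; 24 < 26 → go left; 24 < 25 → go left; 24 > 22 → go right. Place as right child of 22.
Insert 35: 35 > 21 → go right; 35 > 34 → go right; 35 < 36 → go left. Place as left child of 36.
Insert 41: 41 > 21 → go right; 41 > 34 → go right; 41 > 36 → go right. Place as right child of 36.
Insert 15: 15 < 21 → go left; 15 > 7 → go right. Place as right child of 7.
Insert 45: 45 > 21 → go right; 45 > 34 → go right; 45 > 36 → go right; 45 > 41 → go right. Place as right child of 41.
Insert 32: 32 > 21 → go right; 32 < 34 → go left; 32 > 26 → go right. Place as right child of 26.
Insert 28: 28 > 21 → go right; 28 < 34 → go left; 28 > 26 → go right; 28 < 32 → go left. Place as left child of 32.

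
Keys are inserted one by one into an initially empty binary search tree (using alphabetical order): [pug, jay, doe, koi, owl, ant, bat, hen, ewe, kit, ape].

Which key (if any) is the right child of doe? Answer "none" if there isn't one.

Resulting structure (node: left, right):
  pug: L=jay, R=–
  jay: L=doe, R=koi
  doe: L=ant, R=hen
  koi: L=kit, R=owl
  owl: L=–, R=–
  ant: L=–, R=bat
  bat: L=ape, R=–
  hen: L=ewe, R=–
  ewe: L=–, R=–
  kit: L=–, R=–
  ape: L=–, R=–

hen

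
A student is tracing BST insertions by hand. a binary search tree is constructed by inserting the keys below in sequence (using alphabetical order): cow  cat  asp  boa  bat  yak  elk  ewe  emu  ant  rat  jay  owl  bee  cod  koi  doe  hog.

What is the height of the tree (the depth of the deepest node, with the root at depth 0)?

7

cow: root
cat: left child of cow (depth 1)
asp: left child of cat (depth 2)
boa: right child of asp (depth 3)
bat: left child of boa (depth 4)
yak: right child of cow (depth 1)
elk: left child of yak (depth 2)
ewe: right child of elk (depth 3)
emu: left child of ewe (depth 4)
ant: left child of asp (depth 3)
rat: right child of ewe (depth 4)
jay: left child of rat (depth 5)
owl: right child of jay (depth 6)
bee: right child of bat (depth 5)
cod: right child of cat (depth 2)
koi: left child of owl (depth 7)
doe: left child of elk (depth 3)
hog: left child of jay (depth 6)

The deepest node is koi at depth 7.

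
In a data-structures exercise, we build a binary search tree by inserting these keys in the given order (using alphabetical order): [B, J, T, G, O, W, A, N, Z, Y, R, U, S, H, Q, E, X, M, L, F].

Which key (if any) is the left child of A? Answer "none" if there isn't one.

none

Insert B: tree is empty, so B becomes the root.
Insert J: J > B → go right. Place as right child of B.
Insert T: T > B → go right; T > J → go right. Place as right child of J.
Insert G: G > B → go right; G < J → go left. Place as left child of J.
Insert O: O > B → go right; O > J → go right; O < T → go left. Place as left child of T.
Insert W: W > B → go right; W > J → go right; W > T → go right. Place as right child of T.
Insert A: A < B → go left. Place as left child of B.
Insert N: N > B → go right; N > J → go right; N < T → go left; N < O → go left. Place as left child of O.
Insert Z: Z > B → go right; Z > J → go right; Z > T → go right; Z > W → go right. Place as right child of W.
Insert Y: Y > B → go right; Y > J → go right; Y > T → go right; Y > W → go right; Y < Z → go left. Place as left child of Z.
Insert R: R > B → go right; R > J → go right; R < T → go left; R > O → go right. Place as right child of O.
Insert U: U > B → go right; U > J → go right; U > T → go right; U < W → go left. Place as left child of W.
Insert S: S > B → go right; S > J → go right; S < T → go left; S > O → go right; S > R → go right. Place as right child of R.
Insert H: H > B → go right; H < J → go left; H > G → go right. Place as right child of G.
Insert Q: Q > B → go right; Q > J → go right; Q < T → go left; Q > O → go right; Q < R → go left. Place as left child of R.
Insert E: E > B → go right; E < J → go left; E < G → go left. Place as left child of G.
Insert X: X > B → go right; X > J → go right; X > T → go right; X > W → go right; X < Z → go left; X < Y → go left. Place as left child of Y.
Insert M: M > B → go right; M > J → go right; M < T → go left; M < O → go left; M < N → go left. Place as left child of N.
Insert L: L > B → go right; L > J → go right; L < T → go left; L < O → go left; L < N → go left; L < M → go left. Place as left child of M.
Insert F: F > B → go right; F < J → go left; F < G → go left; F > E → go right. Place as right child of E.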